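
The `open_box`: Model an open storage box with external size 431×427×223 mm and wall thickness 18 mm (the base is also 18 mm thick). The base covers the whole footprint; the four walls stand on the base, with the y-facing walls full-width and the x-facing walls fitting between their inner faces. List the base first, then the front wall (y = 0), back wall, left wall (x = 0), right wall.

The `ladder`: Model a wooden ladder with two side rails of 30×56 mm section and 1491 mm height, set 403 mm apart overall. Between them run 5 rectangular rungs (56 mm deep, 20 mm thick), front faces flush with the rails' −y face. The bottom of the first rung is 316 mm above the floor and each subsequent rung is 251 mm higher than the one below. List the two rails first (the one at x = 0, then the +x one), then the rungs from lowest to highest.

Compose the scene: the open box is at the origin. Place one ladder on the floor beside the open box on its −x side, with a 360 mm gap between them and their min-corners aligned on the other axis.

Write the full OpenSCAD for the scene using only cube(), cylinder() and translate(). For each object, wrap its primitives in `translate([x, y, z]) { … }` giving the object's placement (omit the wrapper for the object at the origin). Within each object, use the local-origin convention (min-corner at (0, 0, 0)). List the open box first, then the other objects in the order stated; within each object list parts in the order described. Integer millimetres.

cube([431, 427, 18]);
translate([0, 0, 18]) cube([431, 18, 205]);
translate([0, 409, 18]) cube([431, 18, 205]);
translate([0, 18, 18]) cube([18, 391, 205]);
translate([413, 18, 18]) cube([18, 391, 205]);
translate([-763, 0, 0]) {
  cube([30, 56, 1491]);
  translate([373, 0, 0]) cube([30, 56, 1491]);
  translate([30, 0, 316]) cube([343, 56, 20]);
  translate([30, 0, 567]) cube([343, 56, 20]);
  translate([30, 0, 818]) cube([343, 56, 20]);
  translate([30, 0, 1069]) cube([343, 56, 20]);
  translate([30, 0, 1320]) cube([343, 56, 20]);
}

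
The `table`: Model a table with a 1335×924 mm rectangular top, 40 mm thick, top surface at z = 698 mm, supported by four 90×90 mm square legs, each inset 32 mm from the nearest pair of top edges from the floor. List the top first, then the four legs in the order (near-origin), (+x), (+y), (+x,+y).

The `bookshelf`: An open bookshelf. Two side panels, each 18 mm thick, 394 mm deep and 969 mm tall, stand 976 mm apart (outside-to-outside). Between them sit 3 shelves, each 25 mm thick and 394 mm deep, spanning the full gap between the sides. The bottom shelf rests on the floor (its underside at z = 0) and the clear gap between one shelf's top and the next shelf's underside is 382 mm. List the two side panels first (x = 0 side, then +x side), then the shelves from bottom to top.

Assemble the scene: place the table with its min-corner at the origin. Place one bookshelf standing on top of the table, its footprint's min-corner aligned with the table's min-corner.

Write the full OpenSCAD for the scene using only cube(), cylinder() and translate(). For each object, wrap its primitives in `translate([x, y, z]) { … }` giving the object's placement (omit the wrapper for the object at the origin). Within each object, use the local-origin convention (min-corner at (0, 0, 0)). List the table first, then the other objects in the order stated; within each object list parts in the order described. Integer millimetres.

translate([0, 0, 658]) cube([1335, 924, 40]);
translate([32, 32, 0]) cube([90, 90, 658]);
translate([1213, 32, 0]) cube([90, 90, 658]);
translate([32, 802, 0]) cube([90, 90, 658]);
translate([1213, 802, 0]) cube([90, 90, 658]);
translate([0, 0, 698]) {
  cube([18, 394, 969]);
  translate([958, 0, 0]) cube([18, 394, 969]);
  translate([18, 0, 0]) cube([940, 394, 25]);
  translate([18, 0, 407]) cube([940, 394, 25]);
  translate([18, 0, 814]) cube([940, 394, 25]);
}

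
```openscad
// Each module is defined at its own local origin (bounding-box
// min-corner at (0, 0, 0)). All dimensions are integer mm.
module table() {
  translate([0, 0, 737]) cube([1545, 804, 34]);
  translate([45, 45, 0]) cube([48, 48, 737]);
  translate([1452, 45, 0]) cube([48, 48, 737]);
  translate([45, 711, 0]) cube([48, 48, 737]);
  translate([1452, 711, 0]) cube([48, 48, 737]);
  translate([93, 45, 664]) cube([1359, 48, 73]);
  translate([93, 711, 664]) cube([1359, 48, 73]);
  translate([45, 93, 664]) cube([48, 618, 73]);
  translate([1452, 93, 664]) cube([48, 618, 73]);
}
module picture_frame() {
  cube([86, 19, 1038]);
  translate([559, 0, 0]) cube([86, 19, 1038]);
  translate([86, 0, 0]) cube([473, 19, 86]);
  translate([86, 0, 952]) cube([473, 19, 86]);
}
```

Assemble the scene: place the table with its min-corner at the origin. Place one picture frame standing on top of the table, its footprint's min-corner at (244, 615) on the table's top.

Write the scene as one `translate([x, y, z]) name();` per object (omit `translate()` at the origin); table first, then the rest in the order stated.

table();
translate([244, 615, 771]) picture_frame();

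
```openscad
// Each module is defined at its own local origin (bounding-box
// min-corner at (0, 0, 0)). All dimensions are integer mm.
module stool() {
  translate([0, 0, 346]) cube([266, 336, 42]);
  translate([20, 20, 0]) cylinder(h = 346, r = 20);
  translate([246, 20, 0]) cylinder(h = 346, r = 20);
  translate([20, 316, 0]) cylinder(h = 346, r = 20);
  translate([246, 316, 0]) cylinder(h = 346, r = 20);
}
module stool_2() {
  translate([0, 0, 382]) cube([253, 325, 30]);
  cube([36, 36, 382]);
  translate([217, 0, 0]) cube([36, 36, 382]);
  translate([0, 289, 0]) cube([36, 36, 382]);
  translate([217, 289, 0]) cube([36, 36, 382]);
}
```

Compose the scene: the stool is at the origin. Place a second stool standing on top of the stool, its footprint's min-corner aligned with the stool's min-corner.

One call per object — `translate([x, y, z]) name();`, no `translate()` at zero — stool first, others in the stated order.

stool();
translate([0, 0, 388]) stool_2();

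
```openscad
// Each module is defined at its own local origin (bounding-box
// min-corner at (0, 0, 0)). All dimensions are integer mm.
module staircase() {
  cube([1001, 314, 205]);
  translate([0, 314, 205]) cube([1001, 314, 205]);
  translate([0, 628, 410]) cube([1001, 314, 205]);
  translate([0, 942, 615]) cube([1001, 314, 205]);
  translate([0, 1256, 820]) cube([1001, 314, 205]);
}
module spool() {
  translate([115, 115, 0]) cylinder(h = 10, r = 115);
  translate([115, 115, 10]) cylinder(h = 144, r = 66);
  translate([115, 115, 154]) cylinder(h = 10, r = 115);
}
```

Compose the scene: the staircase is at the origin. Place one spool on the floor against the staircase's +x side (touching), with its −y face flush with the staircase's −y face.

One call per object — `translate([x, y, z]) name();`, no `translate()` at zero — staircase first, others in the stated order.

staircase();
translate([1001, 0, 0]) spool();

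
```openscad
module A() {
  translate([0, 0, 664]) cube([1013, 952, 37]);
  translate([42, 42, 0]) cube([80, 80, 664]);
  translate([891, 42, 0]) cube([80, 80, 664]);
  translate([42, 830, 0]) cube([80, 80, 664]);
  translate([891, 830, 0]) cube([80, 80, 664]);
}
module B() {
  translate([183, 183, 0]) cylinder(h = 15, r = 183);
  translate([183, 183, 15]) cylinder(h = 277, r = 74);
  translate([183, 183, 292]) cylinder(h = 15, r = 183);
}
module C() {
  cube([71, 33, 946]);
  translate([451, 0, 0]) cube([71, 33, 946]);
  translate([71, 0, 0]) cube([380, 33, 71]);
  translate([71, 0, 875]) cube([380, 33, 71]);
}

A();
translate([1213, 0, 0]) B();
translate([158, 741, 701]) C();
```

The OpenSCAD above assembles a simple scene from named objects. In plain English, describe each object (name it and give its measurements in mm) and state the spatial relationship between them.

A is a rectangular dining table. The top is 1013×952×37 mm with its upper surface at z = 701 mm. It stands on four 80×80 mm square legs, each inset 42 mm from the nearest pair of top edges, running from the floor to the underside of the top.

B is a spool: two coaxial disc flanges of radius 183 mm and thickness 15 mm, joined by a core cylinder of radius 74 mm and height 277 mm. The lower flange rests on z = 0 and the three cylinders share a vertical axis.

C is a rectangular picture frame lying in the x–z plane (depth along y). The opening is 380 mm wide (x) by 804 mm tall (z), surrounded by a border 71 mm wide on all four sides. The frame is 33 mm deep and is made of two full-height vertical stiles with two horizontal rails fitted between them.

The spool is on the floor beside the table on its +x side. The picture frame is on top of the table.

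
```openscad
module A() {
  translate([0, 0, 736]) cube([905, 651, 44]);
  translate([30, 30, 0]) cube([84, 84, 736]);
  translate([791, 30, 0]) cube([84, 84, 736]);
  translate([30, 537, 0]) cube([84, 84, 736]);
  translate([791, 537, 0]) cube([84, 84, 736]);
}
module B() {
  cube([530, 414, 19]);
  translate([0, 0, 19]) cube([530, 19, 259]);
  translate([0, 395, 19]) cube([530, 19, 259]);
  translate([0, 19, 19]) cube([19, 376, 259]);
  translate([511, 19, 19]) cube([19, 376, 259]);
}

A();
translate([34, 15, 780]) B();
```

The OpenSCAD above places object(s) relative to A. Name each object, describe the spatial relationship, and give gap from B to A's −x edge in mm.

A is a table. B is an open box. The open box is on top of the table. The gap from the open box to the table's −x edge is 34 mm.

The open box's min-x is at 34; the table's min-x is 0; gap = 34 mm.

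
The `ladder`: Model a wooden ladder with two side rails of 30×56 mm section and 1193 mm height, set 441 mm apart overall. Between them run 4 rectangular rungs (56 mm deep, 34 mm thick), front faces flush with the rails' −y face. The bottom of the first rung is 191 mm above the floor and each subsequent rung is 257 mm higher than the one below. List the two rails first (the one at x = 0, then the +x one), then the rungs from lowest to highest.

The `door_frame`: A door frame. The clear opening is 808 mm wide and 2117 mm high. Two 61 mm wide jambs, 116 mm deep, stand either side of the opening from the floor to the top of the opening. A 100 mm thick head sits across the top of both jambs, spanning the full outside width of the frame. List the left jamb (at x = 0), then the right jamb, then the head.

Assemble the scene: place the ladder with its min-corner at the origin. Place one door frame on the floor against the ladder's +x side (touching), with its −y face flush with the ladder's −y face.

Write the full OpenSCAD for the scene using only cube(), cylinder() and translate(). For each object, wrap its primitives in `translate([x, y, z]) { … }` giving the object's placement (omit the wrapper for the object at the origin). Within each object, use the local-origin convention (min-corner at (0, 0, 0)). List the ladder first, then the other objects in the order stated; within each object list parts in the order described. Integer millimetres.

cube([30, 56, 1193]);
translate([411, 0, 0]) cube([30, 56, 1193]);
translate([30, 0, 191]) cube([381, 56, 34]);
translate([30, 0, 448]) cube([381, 56, 34]);
translate([30, 0, 705]) cube([381, 56, 34]);
translate([30, 0, 962]) cube([381, 56, 34]);
translate([441, 0, 0]) {
  cube([61, 116, 2117]);
  translate([869, 0, 0]) cube([61, 116, 2117]);
  translate([0, 0, 2117]) cube([930, 116, 100]);
}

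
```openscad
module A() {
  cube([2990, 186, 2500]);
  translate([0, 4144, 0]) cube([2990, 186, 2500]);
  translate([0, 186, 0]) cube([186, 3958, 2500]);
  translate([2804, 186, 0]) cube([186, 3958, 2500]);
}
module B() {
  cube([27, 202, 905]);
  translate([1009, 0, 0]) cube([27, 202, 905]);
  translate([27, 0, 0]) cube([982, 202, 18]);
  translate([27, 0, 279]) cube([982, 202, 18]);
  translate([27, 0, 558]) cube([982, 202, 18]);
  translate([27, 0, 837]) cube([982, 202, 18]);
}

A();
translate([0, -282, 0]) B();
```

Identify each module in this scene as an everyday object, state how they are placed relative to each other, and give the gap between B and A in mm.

The bookshelf's nearest face is 80 mm from the house frame's −y face.

A is a house frame. B is a bookshelf. The bookshelf is on the floor beside the house frame on its −y side. The gap between the bookshelf and the house frame is 80 mm.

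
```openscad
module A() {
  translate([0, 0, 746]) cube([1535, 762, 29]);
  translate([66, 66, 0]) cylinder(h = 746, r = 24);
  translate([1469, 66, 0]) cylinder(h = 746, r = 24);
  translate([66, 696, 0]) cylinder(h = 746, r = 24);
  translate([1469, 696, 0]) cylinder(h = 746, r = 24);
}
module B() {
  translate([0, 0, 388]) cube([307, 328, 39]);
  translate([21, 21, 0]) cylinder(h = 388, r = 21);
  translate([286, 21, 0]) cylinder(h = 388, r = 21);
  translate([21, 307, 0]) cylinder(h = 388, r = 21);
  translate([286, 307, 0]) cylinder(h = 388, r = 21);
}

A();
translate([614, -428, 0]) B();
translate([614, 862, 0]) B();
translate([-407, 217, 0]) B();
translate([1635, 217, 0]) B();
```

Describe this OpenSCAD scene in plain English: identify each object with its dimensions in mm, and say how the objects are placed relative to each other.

A is a rectangular dining table. The top is 1535×762×29 mm with its upper surface at z = 775 mm. It stands on four round legs of 48 mm diameter, each leg's bounding box inset 42 mm from the nearest pair of top edges, running from the floor to the underside of the top.

B is a four-legged stool. The seat is 307×328 mm, 39 mm thick, top at z = 427 mm. It stands on four round legs, each 42 mm in diameter, from z = 0 to the seat underside, each leg's axis is inset half a diameter from the nearest pair of seat edges (so the leg's bounding box is flush with the corner).

Four stools sit around the table at the −y, +y, −x, +x sides.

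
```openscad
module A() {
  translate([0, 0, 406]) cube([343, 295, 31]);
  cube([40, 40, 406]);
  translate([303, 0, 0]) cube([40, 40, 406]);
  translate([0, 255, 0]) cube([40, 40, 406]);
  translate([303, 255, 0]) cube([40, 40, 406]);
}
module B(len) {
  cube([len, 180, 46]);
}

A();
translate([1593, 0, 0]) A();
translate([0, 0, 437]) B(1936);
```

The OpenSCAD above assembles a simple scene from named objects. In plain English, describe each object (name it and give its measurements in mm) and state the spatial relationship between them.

A is a four-legged stool. The seat is 343×295 mm, 31 mm thick, top at z = 437 mm. It stands on four square legs, each 40×40 mm in cross-section, from z = 0 to the seat underside, each flush with a corner of the seat.

B is a rectangular beam 1936 mm long (x), 180 mm deep (y), 46 mm thick (z).

The beam spans the tops of two stools placed 1250 mm apart, resting at z = 437 mm.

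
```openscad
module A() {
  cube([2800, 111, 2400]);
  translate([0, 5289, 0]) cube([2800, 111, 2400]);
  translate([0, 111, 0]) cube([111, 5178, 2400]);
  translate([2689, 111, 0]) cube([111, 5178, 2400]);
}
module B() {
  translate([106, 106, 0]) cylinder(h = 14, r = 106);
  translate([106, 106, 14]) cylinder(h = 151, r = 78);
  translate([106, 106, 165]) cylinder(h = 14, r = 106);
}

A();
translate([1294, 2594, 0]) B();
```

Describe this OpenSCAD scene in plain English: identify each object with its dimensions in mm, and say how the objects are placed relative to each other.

A is a box-shaped house frame (walls only): outside footprint 2800×5400 mm, wall height 2400 mm, wall thickness 111 mm. The two y-facing walls run the full x-width; the two x-facing walls fit between the inner faces of the y-facing walls.

B is a spool: two coaxial disc flanges of radius 106 mm and thickness 14 mm, joined by a core cylinder of radius 78 mm and height 151 mm. The lower flange rests on z = 0 and the three cylinders share a vertical axis.

The spool sits inside the house frame, centred.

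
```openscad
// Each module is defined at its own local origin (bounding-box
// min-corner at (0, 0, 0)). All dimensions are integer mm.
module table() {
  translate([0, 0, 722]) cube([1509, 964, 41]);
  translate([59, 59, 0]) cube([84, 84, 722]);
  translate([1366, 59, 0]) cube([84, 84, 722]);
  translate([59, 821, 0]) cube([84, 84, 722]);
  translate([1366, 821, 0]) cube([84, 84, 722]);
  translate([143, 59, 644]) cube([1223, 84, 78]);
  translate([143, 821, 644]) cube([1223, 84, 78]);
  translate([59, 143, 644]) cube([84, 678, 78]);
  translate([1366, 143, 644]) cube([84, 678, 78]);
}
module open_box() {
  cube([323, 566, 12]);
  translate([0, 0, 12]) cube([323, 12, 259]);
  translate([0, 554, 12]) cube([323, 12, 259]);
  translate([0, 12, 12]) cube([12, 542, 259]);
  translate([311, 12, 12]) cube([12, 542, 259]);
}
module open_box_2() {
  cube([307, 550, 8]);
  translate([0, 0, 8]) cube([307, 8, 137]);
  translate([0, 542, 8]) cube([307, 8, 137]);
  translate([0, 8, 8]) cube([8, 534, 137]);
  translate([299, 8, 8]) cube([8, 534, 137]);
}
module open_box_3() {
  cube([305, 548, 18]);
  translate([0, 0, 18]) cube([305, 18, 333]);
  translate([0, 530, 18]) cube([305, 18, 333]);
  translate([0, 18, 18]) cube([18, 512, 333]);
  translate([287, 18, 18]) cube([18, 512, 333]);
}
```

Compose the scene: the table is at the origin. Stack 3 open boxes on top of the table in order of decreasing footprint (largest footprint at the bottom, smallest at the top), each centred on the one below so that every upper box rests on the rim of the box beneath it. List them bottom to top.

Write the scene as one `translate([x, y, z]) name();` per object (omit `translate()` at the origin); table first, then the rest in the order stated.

table();
translate([593, 199, 763]) open_box();
translate([601, 207, 1034]) open_box_2();
translate([602, 208, 1179]) open_box_3();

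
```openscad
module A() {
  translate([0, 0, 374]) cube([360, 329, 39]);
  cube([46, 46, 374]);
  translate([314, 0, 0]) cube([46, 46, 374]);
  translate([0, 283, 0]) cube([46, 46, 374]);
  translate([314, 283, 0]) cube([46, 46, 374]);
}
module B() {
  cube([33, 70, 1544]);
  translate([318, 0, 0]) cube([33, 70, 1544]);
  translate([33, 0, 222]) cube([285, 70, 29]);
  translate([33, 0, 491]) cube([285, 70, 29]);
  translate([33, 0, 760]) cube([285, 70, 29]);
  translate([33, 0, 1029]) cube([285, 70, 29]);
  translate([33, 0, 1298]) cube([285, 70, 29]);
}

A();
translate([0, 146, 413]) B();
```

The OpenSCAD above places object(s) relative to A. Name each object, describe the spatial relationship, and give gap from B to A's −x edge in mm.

The ladder's min-x is at 0; the stool's min-x is 0; gap = 0 mm.

A is a stool. B is a ladder. The ladder is on top of the stool. The gap from the ladder to the stool's −x edge is 0 mm.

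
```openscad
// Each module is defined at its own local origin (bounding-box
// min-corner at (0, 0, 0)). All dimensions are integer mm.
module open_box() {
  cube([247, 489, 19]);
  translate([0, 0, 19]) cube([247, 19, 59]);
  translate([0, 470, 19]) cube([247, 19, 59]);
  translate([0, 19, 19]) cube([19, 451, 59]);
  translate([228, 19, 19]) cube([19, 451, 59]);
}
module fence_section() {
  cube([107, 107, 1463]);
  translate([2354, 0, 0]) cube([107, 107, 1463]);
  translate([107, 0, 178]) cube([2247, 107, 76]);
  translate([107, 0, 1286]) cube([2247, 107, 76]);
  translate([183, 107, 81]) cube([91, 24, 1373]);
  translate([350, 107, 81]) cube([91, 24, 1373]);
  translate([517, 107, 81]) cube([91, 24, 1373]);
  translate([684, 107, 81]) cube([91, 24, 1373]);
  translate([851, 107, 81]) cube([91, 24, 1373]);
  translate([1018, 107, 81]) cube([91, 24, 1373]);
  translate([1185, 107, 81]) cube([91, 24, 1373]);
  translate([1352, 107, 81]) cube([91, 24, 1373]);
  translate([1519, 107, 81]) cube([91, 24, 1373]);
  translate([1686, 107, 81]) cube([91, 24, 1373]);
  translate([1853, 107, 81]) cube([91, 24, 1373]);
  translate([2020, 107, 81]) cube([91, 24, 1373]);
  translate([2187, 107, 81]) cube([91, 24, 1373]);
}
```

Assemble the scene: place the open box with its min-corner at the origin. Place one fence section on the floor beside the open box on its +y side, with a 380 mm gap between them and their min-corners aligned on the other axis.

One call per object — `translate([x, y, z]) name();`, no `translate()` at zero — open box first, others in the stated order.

open_box();
translate([0, 869, 0]) fence_section();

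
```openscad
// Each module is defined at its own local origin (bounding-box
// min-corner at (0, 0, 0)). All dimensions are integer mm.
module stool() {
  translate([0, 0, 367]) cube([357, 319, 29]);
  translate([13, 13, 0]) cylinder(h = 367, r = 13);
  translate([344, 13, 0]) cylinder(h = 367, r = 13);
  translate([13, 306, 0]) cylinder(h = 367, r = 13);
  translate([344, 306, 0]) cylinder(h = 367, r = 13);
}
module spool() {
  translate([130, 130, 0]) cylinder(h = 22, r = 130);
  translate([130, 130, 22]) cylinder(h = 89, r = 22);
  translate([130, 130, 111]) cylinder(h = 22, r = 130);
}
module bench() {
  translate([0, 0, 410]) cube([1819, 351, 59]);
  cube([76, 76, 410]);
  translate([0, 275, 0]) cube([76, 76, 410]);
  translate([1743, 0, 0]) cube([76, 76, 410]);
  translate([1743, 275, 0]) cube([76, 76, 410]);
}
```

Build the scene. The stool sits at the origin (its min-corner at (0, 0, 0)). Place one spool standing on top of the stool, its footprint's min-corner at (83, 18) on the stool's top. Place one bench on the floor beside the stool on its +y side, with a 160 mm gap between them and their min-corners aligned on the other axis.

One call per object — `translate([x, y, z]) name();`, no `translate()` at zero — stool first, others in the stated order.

stool();
translate([83, 18, 396]) spool();
translate([0, 479, 0]) bench();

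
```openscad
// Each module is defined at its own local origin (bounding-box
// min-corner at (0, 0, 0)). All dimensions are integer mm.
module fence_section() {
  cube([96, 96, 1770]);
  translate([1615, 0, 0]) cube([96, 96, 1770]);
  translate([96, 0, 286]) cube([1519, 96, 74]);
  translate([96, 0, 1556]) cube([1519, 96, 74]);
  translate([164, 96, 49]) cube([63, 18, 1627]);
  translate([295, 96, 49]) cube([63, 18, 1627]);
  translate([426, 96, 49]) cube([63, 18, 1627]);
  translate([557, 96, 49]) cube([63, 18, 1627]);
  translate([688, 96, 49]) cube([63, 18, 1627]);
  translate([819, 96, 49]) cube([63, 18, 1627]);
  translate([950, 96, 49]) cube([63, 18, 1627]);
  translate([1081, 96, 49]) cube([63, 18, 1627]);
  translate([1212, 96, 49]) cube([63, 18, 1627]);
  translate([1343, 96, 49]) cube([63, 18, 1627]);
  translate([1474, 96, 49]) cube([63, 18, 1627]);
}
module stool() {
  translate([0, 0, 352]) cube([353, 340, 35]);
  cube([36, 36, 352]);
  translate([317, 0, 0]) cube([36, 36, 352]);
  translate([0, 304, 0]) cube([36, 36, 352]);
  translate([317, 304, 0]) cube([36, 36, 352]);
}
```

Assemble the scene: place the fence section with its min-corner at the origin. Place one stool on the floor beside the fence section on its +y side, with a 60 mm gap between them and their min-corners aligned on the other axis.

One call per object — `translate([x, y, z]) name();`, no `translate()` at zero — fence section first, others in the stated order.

fence_section();
translate([0, 174, 0]) stool();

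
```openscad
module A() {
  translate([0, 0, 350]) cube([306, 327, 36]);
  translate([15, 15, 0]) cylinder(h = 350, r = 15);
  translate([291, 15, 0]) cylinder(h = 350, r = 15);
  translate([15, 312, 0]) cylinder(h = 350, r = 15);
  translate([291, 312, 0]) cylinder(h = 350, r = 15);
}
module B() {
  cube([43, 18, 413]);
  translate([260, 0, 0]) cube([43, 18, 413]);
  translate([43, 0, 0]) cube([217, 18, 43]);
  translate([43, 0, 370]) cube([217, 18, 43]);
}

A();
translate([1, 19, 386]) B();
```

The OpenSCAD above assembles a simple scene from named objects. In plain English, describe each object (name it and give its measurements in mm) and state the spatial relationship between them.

A is a four-legged stool. The seat is a 306×327×36 mm slab whose top surface is at z = 386 mm; four round legs, each 30 mm in diameter, run from the floor (z = 0) to the underside of the seat, each leg's axis is inset half a diameter from the nearest pair of seat edges (so the leg's bounding box is flush with the corner).

B is a picture frame with a 217×327 mm rectangular opening (x by z) and a uniform 43 mm border on every side. Frame depth is 18 mm along y. It is built from two vertical stiles running the full outside height and two horizontal rails spanning the gap between the stiles.

The picture frame is on top of the stool.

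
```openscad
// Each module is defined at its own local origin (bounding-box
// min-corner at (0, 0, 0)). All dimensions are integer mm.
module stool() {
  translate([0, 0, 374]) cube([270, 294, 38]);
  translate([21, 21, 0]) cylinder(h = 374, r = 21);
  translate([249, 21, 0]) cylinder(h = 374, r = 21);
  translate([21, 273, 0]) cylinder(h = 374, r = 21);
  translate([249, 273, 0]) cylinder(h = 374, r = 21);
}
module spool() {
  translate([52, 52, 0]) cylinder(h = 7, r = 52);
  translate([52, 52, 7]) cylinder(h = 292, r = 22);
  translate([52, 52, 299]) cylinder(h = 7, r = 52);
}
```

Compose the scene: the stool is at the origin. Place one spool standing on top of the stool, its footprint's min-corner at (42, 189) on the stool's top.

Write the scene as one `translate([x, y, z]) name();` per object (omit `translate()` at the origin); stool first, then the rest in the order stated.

stool();
translate([42, 189, 412]) spool();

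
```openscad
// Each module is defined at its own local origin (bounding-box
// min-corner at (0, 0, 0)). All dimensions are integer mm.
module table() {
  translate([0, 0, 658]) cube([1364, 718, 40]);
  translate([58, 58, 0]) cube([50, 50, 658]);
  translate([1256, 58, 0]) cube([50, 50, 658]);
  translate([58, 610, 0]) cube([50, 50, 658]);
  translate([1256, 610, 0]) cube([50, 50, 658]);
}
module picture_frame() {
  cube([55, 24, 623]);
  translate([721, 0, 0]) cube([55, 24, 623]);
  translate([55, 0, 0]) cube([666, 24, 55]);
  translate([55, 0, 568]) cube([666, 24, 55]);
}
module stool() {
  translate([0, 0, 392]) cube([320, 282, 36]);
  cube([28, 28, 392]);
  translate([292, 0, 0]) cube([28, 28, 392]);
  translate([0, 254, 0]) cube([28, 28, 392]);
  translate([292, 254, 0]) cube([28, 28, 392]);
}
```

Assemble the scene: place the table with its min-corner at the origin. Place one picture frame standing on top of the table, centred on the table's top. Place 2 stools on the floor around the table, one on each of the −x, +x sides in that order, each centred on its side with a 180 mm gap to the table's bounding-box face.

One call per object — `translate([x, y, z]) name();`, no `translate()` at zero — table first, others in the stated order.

table();
translate([294, 347, 698]) picture_frame();
translate([-500, 218, 0]) stool();
translate([1544, 218, 0]) stool();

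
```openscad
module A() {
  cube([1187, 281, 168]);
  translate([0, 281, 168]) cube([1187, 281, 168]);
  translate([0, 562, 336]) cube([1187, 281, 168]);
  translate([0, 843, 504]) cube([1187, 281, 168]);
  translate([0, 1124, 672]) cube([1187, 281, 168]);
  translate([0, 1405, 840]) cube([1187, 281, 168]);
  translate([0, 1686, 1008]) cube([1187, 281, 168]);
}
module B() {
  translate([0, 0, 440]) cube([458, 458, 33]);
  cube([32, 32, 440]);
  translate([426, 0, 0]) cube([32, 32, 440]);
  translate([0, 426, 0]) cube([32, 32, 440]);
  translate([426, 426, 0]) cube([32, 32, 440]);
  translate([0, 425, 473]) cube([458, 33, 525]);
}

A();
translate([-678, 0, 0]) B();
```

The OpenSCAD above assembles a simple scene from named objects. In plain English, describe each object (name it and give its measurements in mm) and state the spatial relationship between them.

A is a straight staircase of 7 solid steps. Each step is 1187 mm wide (x), 281 mm deep (y, the going) and 168 mm tall (the rise). The first step rests on the floor; each subsequent step sits one going further in +y and one rise higher in +z, directly behind and above the previous step with no overlap.

B is a chair: 458×458 mm seat, 33 mm thick, top at z = 473 mm, on four 32 mm square corner legs flush with the seat edges. A 33 mm thick backrest slab spans the full seat width, extending 525 mm above the seat top, its back face flush with the seat's +y edge.

The chair is on the floor beside the staircase on its −x side.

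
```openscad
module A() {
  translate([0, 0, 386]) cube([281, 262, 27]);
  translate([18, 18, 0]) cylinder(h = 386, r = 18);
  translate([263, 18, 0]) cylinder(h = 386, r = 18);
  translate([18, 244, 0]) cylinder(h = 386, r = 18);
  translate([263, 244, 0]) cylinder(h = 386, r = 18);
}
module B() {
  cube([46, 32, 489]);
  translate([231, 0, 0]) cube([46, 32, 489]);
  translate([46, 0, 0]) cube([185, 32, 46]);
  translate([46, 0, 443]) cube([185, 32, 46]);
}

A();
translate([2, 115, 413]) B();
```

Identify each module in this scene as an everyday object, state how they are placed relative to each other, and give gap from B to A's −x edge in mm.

The picture frame's min-x is at 2; the stool's min-x is 0; gap = 2 mm.

A is a stool. B is a picture frame. The picture frame is on top of the stool, centred. The gap from the picture frame to the stool's −x edge is 2 mm.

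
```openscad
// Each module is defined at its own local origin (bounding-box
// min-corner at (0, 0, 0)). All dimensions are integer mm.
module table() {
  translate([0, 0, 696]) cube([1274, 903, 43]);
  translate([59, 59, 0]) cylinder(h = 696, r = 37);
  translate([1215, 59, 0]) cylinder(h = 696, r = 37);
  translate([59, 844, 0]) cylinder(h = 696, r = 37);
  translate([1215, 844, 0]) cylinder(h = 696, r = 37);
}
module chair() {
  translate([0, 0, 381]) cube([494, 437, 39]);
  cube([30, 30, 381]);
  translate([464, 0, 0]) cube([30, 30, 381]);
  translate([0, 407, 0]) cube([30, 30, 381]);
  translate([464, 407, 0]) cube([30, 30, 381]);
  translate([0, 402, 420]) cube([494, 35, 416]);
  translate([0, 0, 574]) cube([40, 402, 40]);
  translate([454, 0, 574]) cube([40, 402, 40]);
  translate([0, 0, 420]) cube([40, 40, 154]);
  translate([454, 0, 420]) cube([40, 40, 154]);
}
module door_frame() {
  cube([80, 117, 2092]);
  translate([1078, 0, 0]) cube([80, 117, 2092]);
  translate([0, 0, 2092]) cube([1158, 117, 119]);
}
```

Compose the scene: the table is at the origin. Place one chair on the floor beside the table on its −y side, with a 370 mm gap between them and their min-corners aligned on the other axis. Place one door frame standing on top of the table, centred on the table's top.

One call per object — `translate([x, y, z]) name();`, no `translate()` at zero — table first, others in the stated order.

table();
translate([0, -807, 0]) chair();
translate([58, 393, 739]) door_frame();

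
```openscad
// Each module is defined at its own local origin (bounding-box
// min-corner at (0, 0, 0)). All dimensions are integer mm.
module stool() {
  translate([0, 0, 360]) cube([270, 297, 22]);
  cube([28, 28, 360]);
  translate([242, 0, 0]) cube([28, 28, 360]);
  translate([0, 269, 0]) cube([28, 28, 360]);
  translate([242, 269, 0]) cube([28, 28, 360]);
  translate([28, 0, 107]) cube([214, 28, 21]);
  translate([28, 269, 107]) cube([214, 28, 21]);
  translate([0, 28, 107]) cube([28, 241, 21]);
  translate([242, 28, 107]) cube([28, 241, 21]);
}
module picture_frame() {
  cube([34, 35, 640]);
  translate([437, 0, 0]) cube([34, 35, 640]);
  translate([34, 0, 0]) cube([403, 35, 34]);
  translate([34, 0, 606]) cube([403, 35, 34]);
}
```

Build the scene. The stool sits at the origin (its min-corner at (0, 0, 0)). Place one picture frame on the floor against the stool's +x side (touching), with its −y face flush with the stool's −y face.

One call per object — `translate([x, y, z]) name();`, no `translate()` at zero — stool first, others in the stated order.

stool();
translate([270, 0, 0]) picture_frame();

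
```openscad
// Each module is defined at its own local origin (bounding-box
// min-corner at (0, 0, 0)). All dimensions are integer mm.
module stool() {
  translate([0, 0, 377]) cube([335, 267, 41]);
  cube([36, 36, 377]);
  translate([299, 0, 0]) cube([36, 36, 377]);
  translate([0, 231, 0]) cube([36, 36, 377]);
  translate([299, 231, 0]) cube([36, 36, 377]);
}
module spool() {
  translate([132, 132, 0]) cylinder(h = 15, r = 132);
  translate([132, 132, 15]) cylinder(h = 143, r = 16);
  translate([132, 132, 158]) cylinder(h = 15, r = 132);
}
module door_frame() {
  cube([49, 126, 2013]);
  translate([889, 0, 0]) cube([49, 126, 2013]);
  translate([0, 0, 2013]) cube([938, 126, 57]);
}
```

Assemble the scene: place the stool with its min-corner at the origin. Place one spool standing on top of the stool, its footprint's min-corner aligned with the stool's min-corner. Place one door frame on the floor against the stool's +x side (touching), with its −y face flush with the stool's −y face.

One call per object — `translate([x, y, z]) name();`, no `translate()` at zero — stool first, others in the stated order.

stool();
translate([0, 0, 418]) spool();
translate([335, 0, 0]) door_frame();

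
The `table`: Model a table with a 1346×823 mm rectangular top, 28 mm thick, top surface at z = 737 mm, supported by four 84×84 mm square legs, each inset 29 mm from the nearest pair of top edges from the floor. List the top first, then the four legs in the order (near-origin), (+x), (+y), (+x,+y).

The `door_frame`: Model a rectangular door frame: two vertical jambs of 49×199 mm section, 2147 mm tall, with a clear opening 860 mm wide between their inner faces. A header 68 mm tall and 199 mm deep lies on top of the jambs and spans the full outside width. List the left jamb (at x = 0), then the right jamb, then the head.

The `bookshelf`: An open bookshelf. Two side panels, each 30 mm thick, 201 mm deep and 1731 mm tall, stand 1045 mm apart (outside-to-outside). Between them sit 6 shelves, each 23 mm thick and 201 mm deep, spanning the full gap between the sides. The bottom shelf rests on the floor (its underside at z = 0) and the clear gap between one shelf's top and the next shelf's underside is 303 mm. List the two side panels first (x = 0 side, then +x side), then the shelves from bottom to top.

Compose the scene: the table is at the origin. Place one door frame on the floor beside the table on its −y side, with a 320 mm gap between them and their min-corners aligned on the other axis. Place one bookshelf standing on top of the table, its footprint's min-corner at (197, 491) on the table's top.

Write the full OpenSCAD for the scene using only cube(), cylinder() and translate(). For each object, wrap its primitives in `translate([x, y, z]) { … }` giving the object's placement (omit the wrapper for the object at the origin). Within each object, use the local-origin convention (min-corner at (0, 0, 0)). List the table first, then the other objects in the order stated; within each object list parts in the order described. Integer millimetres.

translate([0, 0, 709]) cube([1346, 823, 28]);
translate([29, 29, 0]) cube([84, 84, 709]);
translate([1233, 29, 0]) cube([84, 84, 709]);
translate([29, 710, 0]) cube([84, 84, 709]);
translate([1233, 710, 0]) cube([84, 84, 709]);
translate([0, -519, 0]) {
  cube([49, 199, 2147]);
  translate([909, 0, 0]) cube([49, 199, 2147]);
  translate([0, 0, 2147]) cube([958, 199, 68]);
}
translate([197, 491, 737]) {
  cube([30, 201, 1731]);
  translate([1015, 0, 0]) cube([30, 201, 1731]);
  translate([30, 0, 0]) cube([985, 201, 23]);
  translate([30, 0, 326]) cube([985, 201, 23]);
  translate([30, 0, 652]) cube([985, 201, 23]);
  translate([30, 0, 978]) cube([985, 201, 23]);
  translate([30, 0, 1304]) cube([985, 201, 23]);
  translate([30, 0, 1630]) cube([985, 201, 23]);
}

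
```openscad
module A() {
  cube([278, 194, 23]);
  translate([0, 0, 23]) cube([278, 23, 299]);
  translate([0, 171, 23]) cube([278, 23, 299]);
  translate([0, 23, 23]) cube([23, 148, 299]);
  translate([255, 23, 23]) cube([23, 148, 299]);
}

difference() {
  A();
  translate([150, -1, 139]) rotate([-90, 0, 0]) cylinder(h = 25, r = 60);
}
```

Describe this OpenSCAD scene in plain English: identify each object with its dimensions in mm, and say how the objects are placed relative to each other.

A is an open storage box with external size 278×194×322 mm and wall thickness 23 mm (the base is also 23 mm thick). The base covers the whole footprint; the four walls stand on the base, with the y-facing walls full-width and the x-facing walls fitting between their inner faces.

The open box has a circular hole of radius 60 mm through its front wall, centred at (x = 150, z = 139).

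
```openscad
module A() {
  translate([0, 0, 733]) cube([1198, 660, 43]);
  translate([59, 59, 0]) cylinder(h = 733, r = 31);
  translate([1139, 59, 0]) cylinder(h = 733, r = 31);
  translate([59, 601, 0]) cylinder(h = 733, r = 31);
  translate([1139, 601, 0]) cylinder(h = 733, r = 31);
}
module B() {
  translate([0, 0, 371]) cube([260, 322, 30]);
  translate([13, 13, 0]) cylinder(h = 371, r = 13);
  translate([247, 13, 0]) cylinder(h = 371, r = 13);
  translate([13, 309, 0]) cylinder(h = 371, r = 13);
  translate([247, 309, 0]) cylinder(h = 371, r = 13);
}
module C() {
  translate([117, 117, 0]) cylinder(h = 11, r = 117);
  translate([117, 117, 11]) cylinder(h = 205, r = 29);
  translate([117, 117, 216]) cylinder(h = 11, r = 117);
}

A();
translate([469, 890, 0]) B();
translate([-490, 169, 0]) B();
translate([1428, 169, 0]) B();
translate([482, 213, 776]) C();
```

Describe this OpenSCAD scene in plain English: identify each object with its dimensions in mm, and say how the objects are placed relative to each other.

A is a rectangular dining table. The top is 1198×660×43 mm with its upper surface at z = 776 mm. It stands on four round legs of 62 mm diameter, each leg's bounding box inset 28 mm from the nearest pair of top edges, running from the floor to the underside of the top.

B is a four-legged stool. The seat is 260×322 mm, 30 mm thick, top at z = 401 mm. It stands on four round legs, each 26 mm in diameter, from z = 0 to the seat underside, each leg's axis is inset half a diameter from the nearest pair of seat edges (so the leg's bounding box is flush with the corner).

C is a spool: two coaxial disc flanges of radius 117 mm and thickness 11 mm, joined by a core cylinder of radius 29 mm and height 205 mm. The lower flange rests on z = 0 and the three cylinders share a vertical axis.

Three stools sit around the table at the +y, −x, +x sides. The spool is on top of the table, centred.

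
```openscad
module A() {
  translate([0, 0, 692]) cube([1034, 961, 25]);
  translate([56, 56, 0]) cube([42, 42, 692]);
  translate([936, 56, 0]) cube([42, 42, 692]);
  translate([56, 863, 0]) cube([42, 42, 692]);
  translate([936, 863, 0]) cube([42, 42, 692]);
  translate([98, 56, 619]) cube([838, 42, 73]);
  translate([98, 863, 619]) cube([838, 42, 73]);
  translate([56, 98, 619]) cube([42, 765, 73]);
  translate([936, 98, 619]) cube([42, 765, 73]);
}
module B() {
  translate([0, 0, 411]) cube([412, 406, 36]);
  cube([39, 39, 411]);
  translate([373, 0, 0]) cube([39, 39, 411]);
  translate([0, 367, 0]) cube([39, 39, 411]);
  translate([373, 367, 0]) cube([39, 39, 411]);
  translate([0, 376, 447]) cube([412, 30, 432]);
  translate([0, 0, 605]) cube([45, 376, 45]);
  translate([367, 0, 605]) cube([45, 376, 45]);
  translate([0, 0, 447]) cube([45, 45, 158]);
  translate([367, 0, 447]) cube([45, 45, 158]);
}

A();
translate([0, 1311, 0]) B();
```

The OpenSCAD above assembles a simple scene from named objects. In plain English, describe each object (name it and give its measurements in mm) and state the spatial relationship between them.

A is a table with a 1034×961 mm rectangular top, 25 mm thick, top surface at z = 717 mm, supported by four 42×42 mm square legs, each inset 56 mm from the nearest pair of top edges, running from the floor. Four apron rails, 42 mm thick and 73 mm tall, run between adjacent legs with their top edges flush with the underside of the top and their outer faces flush with the legs' outer faces.

B is a chair: 412×406 mm seat, 36 mm thick, top at z = 447 mm, on four 39 mm square corner legs flush with the seat edges. A 30 mm thick backrest slab spans the full seat width, extending 432 mm above the seat top, its back face flush with the seat's +y edge. Two armrests of 45×45 mm section run along each side from the seat's front edge to the front of the backrest, top faces 203 mm above the seat top and outer faces flush with the seat's x-edges; a 45×45 mm post under the front of each armrest stands on the seat at the front corner.

The chair is on the floor beside the table on its +y side.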